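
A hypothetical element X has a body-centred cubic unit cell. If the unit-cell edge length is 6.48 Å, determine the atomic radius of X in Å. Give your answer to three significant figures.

2.81 Å

In a BCC lattice, atoms touch along the body diagonal, so √3·a = 4r.
r = √3·a/4 = 1.7321 × 6.48 / 4 = 2.81 Å.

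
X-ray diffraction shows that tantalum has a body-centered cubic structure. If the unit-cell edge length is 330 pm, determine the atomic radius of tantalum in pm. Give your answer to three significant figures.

143 pm

In a BCC lattice, atoms touch along the body diagonal, so √3·a = 4r.
r = √3·a/4 = 1.7321 × 330 / 4 = 143 pm.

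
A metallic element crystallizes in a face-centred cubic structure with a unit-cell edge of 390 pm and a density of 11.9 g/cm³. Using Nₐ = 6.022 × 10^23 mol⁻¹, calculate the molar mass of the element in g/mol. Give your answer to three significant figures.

106 g/mol

An FCC cell has Z = 4 atoms; a = 3.900 × 10^-8 cm.
M = ρ·N_A·a³/Z = 11.9 × 6.022 × 10²³ × 5.932 × 10^-23 / 4 = 106 g/mol.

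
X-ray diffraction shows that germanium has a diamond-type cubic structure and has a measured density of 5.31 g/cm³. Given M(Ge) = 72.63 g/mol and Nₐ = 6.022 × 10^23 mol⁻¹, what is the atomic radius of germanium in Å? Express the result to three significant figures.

For a diamond cubic cell (Z = 8), a³ = Z·M/(N_A·ρ) = 8 × 72.63 / (6.022 × 10²³ × 5.310) = 1.817 × 10^-22 cm³, so a = 5.664 × 10^-8 cm = 5.664 Å.
Nearest neighbors lie along the body diagonal with √3·a = 8r, so r = 0.2165 × a = 1.23 Å.

1.23 Å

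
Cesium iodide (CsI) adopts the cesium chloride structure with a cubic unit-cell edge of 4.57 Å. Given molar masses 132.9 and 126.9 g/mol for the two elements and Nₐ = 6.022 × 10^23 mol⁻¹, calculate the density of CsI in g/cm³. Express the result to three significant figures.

The cesium chloride structure contains Z = 1 formula unit per cell; M(CsI) = 132.9 + 126.9 = 259.8 g/mol.
a³ = (4.570 × 10^-8 cm)³ = 9.544 × 10^-23 cm³.
ρ = 1 × 259.8 / (6.022 × 10²³ × 9.544 × 10^-23) = 4.520 g/cm³.

4.52 g/cm³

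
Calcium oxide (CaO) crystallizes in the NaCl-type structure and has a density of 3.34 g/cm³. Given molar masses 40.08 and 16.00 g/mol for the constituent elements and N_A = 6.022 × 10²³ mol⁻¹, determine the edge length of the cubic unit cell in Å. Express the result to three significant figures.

4.81 Å

M(CaO) = 56.08 g/mol; Z = 4 formula units per cell.
a³ = Z·M/(N_A·ρ) = 4 × 56.08 / (6.022 × 10²³ × 3.34) = 1.115 × 10^-22 cm³, so a = 4.813 × 10^-8 cm = 4.81 Å.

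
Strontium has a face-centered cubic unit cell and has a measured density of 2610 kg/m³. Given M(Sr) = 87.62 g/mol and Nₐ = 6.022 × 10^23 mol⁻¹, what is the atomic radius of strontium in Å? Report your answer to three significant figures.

2.14 Å

For an FCC cell (Z = 4), a³ = Z·M/(N_A·ρ) = 4 × 87.62 / (6.022 × 10²³ × 2.610) = 2.230 × 10^-22 cm³, so a = 6.064 × 10^-8 cm = 6.064 Å.
Atoms touch along the face diagonal, so √2·a = 4r, so r = 0.3536 × a = 2.14 Å.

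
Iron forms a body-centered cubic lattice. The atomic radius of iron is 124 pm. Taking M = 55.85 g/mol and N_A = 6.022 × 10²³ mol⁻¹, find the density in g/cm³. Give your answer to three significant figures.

7.90 g/cm³

In a BCC lattice, atoms touch along the body diagonal, so √3·a = 4r, giving a = 286.4 pm = 2.864 × 10^-8 cm.
With Z = 2, ρ = Z·M/(N_A·a³) = 2 × 55.85 / (6.022 × 10²³ × 2.348 × 10^-23) = 7.899 g/cm³.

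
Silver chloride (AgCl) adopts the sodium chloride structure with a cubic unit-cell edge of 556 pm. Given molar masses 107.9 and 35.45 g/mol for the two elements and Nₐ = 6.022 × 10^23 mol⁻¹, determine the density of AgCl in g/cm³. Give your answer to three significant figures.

The sodium chloride structure contains Z = 4 formula units per cell; M(AgCl) = 107.9 + 35.45 = 143.35 g/mol.
a³ = (5.560 × 10^-8 cm)³ = 1.719 × 10^-22 cm³.
ρ = 4 × 143.35 / (6.022 × 10²³ × 1.719 × 10^-22) = 5.540 g/cm³.

5.54 g/cm³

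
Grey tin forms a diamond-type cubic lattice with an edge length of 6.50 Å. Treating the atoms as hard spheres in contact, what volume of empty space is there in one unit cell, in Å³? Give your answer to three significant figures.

181 Å³

In a diamond cubic lattice nearest neighbors lie along the body diagonal with √3·a = 8r, so r = 0.2165a = 1.407 Å.
V_cell = a³ = 274.6 Å³; V_atoms = 8 × (4/3)πr³ = 93.40 Å³.
Empty space = 274.6 − 93.40 = 181 Å³.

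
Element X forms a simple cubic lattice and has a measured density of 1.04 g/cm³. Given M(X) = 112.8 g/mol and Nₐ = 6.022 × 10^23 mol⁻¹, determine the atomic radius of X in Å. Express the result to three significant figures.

2.82 Å

For a simple cubic cell (Z = 1), a³ = Z·M/(N_A·ρ) = 1 × 112.8 / (6.022 × 10²³ × 1.040) = 1.801 × 10^-22 cm³, so a = 5.647 × 10^-8 cm = 5.647 Å.
Atoms touch along the cell edge, so a = 2r, so r = 0.5000 × a = 2.82 Å.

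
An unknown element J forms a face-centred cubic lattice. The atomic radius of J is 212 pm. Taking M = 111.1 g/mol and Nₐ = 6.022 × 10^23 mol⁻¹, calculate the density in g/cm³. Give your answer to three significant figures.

In an FCC lattice, atoms touch along the face diagonal, so √2·a = 4r, giving a = 599.6 pm = 5.996 × 10^-8 cm.
With Z = 4, ρ = Z·M/(N_A·a³) = 4 × 111.1 / (6.022 × 10²³ × 2.156 × 10^-22) = 3.423 g/cm³.

3.42 g/cm³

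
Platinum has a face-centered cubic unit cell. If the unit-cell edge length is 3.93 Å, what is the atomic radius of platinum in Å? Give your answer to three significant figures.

1.39 Å

In an FCC lattice, atoms touch along the face diagonal, so √2·a = 4r.
r = √2·a/4 = 1.4142 × 3.93 / 4 = 1.39 Å.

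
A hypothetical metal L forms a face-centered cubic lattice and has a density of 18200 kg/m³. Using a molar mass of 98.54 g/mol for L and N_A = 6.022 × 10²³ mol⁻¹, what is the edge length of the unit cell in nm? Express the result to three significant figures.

0.330 nm

With Z = 4 atoms per FCC cell, a³ = Z·M/(N_A·ρ) = 4 × 98.54 / (6.022 × 10²³ × 18.20 g/cm³) = 3.596 × 10^-23 cm³.
a = (3.596 × 10^-23)^(1/3) = 3.301 × 10^-8 cm = 0.330 nm.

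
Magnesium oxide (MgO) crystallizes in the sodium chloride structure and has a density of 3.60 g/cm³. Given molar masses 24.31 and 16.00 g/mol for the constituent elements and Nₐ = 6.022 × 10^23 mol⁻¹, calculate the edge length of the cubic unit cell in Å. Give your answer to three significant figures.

M(MgO) = 40.31 g/mol; Z = 4 formula units per cell.
a³ = Z·M/(N_A·ρ) = 4 × 40.31 / (6.022 × 10²³ × 3.60) = 7.438 × 10^-23 cm³, so a = 4.205 × 10^-8 cm = 4.21 Å.

4.21 Å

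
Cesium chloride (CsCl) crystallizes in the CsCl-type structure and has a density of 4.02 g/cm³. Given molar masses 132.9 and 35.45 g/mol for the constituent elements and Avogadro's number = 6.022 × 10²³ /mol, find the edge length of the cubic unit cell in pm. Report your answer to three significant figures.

M(CsCl) = 168.35 g/mol; Z = 1 formula unit per cell.
a³ = Z·M/(N_A·ρ) = 1 × 168.35 / (6.022 × 10²³ × 4.02) = 6.954 × 10^-23 cm³, so a = 4.112 × 10^-8 cm = 411 pm.

411 pm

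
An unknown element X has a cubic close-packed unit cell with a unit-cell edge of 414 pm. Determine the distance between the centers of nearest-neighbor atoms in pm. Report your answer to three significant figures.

293 pm

In an FCC structure, atoms touch along the face diagonal, so √2·a = 4r; the nearest-neighbor distance equals 2r = 0.7071·a.
d = 0.7071 × 414 = 293 pm.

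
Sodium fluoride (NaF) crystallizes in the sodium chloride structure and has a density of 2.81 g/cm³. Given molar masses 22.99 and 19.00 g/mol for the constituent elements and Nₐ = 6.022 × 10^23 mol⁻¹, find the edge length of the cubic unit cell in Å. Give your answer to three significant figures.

4.63 Å

M(NaF) = 41.99 g/mol; Z = 4 formula units per cell.
a³ = Z·M/(N_A·ρ) = 4 × 41.99 / (6.022 × 10²³ × 2.81) = 9.926 × 10^-23 cm³, so a = 4.630 × 10^-8 cm = 4.63 Å.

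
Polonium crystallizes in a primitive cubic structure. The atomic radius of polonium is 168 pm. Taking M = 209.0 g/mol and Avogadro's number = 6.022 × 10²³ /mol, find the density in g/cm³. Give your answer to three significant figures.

9.15 g/cm³

In a simple cubic lattice, atoms touch along the cell edge, so a = 2r, giving a = 336.0 pm = 3.360 × 10^-8 cm.
With Z = 1, ρ = Z·M/(N_A·a³) = 1 × 209.0 / (6.022 × 10²³ × 3.793 × 10^-23) = 9.149 g/cm³.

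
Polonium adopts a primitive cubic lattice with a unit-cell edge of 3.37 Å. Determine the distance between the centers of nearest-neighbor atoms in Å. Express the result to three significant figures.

In a simple cubic structure, atoms touch along the cell edge, so a = 2r; the nearest-neighbor distance equals 2r = 1.000·a.
d = 1.000 × 3.37 = 3.37 Å.

3.37 Å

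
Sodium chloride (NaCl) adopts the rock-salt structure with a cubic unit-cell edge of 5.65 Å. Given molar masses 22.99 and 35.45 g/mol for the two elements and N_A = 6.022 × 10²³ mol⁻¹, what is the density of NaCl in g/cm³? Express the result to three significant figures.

2.15 g/cm³

The rock-salt structure contains Z = 4 formula units per cell; M(NaCl) = 22.99 + 35.45 = 58.44 g/mol.
a³ = (5.650 × 10^-8 cm)³ = 1.804 × 10^-22 cm³.
ρ = 4 × 58.44 / (6.022 × 10²³ × 1.804 × 10^-22) = 2.152 g/cm³.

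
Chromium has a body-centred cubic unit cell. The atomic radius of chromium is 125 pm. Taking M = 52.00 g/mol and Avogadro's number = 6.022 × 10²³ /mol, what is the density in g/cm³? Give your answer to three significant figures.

7.18 g/cm³

In a BCC lattice, atoms touch along the body diagonal, so √3·a = 4r, giving a = 288.7 pm = 2.887 × 10^-8 cm.
With Z = 2, ρ = Z·M/(N_A·a³) = 2 × 52.00 / (6.022 × 10²³ × 2.406 × 10^-23) = 7.179 g/cm³.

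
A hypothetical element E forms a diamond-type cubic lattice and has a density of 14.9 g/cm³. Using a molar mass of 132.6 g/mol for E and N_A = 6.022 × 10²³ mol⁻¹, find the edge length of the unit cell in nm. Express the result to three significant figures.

With Z = 8 atoms per diamond cubic cell, a³ = Z·M/(N_A·ρ) = 8 × 132.6 / (6.022 × 10²³ × 14.90 g/cm³) = 1.182 × 10^-22 cm³.
a = (1.182 × 10^-22)^(1/3) = 4.908 × 10^-8 cm = 0.491 nm.

0.491 nm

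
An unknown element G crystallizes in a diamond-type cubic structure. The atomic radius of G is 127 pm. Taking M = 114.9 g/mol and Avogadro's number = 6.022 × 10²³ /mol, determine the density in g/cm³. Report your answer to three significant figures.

In a diamond cubic lattice, nearest neighbors lie along the body diagonal with √3·a = 8r, giving a = 586.6 pm = 5.866 × 10^-8 cm.
With Z = 8, ρ = Z·M/(N_A·a³) = 8 × 114.9 / (6.022 × 10²³ × 2.018 × 10^-22) = 7.563 g/cm³.

7.56 g/cm³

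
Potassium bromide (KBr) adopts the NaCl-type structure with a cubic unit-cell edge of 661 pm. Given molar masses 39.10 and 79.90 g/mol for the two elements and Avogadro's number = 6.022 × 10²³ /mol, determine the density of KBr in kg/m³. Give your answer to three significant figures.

The NaCl-type structure contains Z = 4 formula units per cell; M(KBr) = 39.10 + 79.90 = 119.0 g/mol.
a³ = (6.610 × 10^-8 cm)³ = 2.888 × 10^-22 cm³.
ρ = 4 × 119.0 / (6.022 × 10²³ × 2.888 × 10^-22) = 2.737 g/cm³ = 2740 kg/m³.

2740 kg/m³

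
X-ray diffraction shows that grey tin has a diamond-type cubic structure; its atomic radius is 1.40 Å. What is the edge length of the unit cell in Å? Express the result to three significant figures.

In a diamond cubic lattice, nearest neighbors lie along the body diagonal with √3·a = 8r.
a = 8r/√3 = 8 × 1.40 / 1.7321 = 6.47 Å.

6.47 Å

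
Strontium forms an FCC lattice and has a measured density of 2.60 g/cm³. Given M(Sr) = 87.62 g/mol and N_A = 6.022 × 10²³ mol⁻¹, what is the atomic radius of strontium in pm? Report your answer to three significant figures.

For an FCC cell (Z = 4), a³ = Z·M/(N_A·ρ) = 4 × 87.62 / (6.022 × 10²³ × 2.600) = 2.238 × 10^-22 cm³, so a = 6.072 × 10^-8 cm = 607.2 pm.
Atoms touch along the face diagonal, so √2·a = 4r, so r = 0.3536 × a = 215 pm.

215 pm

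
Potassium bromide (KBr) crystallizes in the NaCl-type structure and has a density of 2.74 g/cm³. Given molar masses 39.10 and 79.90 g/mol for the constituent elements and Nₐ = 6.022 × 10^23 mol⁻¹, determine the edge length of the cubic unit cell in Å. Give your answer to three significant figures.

6.61 Å

M(KBr) = 119.0 g/mol; Z = 4 formula units per cell.
a³ = Z·M/(N_A·ρ) = 4 × 119.0 / (6.022 × 10²³ × 2.74) = 2.885 × 10^-22 cm³, so a = 6.608 × 10^-8 cm = 6.61 Å.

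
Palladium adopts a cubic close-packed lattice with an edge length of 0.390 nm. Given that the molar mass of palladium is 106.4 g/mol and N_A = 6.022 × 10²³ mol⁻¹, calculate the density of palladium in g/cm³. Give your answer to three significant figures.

An FCC unit cell contains Z = 4 atoms.
Cell volume: a³ = (0.390 nm)³ = (3.900 × 10^-8 cm)³ = 5.932 × 10^-23 cm³.
ρ = Z·M/(N_A·a³) = 4 × 106.4 / (6.022 × 10²³ × 5.932 × 10^-23) = 11.91 g/cm³.

11.9 g/cm³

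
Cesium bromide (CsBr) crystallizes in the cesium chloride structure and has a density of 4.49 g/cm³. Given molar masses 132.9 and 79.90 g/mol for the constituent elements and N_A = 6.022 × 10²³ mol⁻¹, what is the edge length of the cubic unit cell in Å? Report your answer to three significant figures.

M(CsBr) = 212.8 g/mol; Z = 1 formula unit per cell.
a³ = Z·M/(N_A·ρ) = 1 × 212.8 / (6.022 × 10²³ × 4.49) = 7.870 × 10^-23 cm³, so a = 4.285 × 10^-8 cm = 4.29 Å.

4.29 Å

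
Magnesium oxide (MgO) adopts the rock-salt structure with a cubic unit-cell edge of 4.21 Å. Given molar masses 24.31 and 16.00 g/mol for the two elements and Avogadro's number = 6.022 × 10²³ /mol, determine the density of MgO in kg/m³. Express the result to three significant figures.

The rock-salt structure contains Z = 4 formula units per cell; M(MgO) = 24.31 + 16.00 = 40.31 g/mol.
a³ = (4.210 × 10^-8 cm)³ = 7.462 × 10^-23 cm³.
ρ = 4 × 40.31 / (6.022 × 10²³ × 7.462 × 10^-23) = 3.588 g/cm³ = 3590 kg/m³.

3590 kg/m³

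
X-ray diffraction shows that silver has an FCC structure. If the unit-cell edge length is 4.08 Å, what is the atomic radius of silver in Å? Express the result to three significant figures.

1.44 Å

In an FCC lattice, atoms touch along the face diagonal, so √2·a = 4r.
r = √2·a/4 = 1.4142 × 4.08 / 4 = 1.44 Å.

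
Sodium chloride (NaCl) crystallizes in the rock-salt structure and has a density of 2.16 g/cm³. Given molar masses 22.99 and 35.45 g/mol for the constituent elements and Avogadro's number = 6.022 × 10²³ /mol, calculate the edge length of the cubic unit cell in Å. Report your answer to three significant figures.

5.64 Å

M(NaCl) = 58.44 g/mol; Z = 4 formula units per cell.
a³ = Z·M/(N_A·ρ) = 4 × 58.44 / (6.022 × 10²³ × 2.16) = 1.797 × 10^-22 cm³, so a = 5.643 × 10^-8 cm = 5.64 Å.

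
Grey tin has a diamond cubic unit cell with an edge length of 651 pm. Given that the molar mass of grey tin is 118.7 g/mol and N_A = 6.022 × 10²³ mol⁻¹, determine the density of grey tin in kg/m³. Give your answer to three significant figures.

5720 kg/m³

A diamond cubic unit cell contains Z = 8 atoms.
Cell volume: a³ = (651 pm)³ = (6.510 × 10^-8 cm)³ = 2.759 × 10^-22 cm³.
ρ = Z·M/(N_A·a³) = 8 × 118.7 / (6.022 × 10²³ × 2.759 × 10^-22) = 5.716 g/cm³ = 5720 kg/m³.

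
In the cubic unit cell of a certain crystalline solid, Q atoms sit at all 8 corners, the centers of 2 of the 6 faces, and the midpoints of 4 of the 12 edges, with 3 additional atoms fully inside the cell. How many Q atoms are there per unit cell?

Corner atoms are shared by 8 cells (1/8 each), face atoms by 2 (1/2 each), edge atoms by 4 (1/4 each), interior atoms are unshared.
Net atoms = 8 × 1/8 + 2 × 1/2 + 4 × 1/4 + 3 = 1 + 1 + 1 + 3 = 6.

6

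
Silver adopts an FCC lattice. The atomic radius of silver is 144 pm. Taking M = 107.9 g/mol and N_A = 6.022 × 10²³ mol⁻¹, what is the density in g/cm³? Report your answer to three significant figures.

In an FCC lattice, atoms touch along the face diagonal, so √2·a = 4r, giving a = 407.3 pm = 4.073 × 10^-8 cm.
With Z = 4, ρ = Z·M/(N_A·a³) = 4 × 107.9 / (6.022 × 10²³ × 6.757 × 10^-23) = 10.61 g/cm³.

10.6 g/cm³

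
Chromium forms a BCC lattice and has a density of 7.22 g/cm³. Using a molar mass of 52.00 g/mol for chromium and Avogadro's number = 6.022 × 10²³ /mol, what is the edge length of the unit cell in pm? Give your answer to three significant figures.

With Z = 2 atoms per BCC cell, a³ = Z·M/(N_A·ρ) = 2 × 52.00 / (6.022 × 10²³ × 7.220 g/cm³) = 2.392 × 10^-23 cm³.
a = (2.392 × 10^-23)^(1/3) = 2.881 × 10^-8 cm = 288 pm.

288 pm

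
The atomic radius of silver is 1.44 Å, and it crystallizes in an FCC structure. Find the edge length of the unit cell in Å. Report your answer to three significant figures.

In an FCC lattice, atoms touch along the face diagonal, so √2·a = 4r.
a = 4r/√2 = 4 × 1.44 / 1.4142 = 4.07 Å.

4.07 Å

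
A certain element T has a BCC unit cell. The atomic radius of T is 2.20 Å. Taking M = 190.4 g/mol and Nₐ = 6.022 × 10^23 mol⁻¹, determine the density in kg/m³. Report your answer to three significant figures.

4820 kg/m³

In a BCC lattice, atoms touch along the body diagonal, so √3·a = 4r, giving a = 5.081 Å = 5.081 × 10^-8 cm.
With Z = 2, ρ = Z·M/(N_A·a³) = 2 × 190.4 / (6.022 × 10²³ × 1.311 × 10^-22) = 4.822 g/cm³ = 4820 kg/m³.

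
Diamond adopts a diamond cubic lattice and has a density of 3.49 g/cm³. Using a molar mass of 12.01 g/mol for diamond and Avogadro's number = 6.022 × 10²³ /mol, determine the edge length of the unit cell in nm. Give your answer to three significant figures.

With Z = 8 atoms per diamond cubic cell, a³ = Z·M/(N_A·ρ) = 8 × 12.01 / (6.022 × 10²³ × 3.490 g/cm³) = 4.572 × 10^-23 cm³.
a = (4.572 × 10^-23)^(1/3) = 3.576 × 10^-8 cm = 0.358 nm.

0.358 nm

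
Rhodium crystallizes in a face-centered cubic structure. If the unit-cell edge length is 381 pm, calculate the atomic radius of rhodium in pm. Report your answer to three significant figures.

135 pm

In an FCC lattice, atoms touch along the face diagonal, so √2·a = 4r.
r = √2·a/4 = 1.4142 × 381 / 4 = 135 pm.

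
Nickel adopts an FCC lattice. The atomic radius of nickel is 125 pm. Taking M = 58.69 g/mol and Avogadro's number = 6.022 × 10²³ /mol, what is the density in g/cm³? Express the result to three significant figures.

8.82 g/cm³

In an FCC lattice, atoms touch along the face diagonal, so √2·a = 4r, giving a = 353.6 pm = 3.536 × 10^-8 cm.
With Z = 4, ρ = Z·M/(N_A·a³) = 4 × 58.69 / (6.022 × 10²³ × 4.419 × 10^-23) = 8.821 g/cm³.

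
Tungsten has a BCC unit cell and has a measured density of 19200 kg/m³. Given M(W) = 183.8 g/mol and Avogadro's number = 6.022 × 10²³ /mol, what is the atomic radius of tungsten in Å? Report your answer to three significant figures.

For a BCC cell (Z = 2), a³ = Z·M/(N_A·ρ) = 2 × 183.8 / (6.022 × 10²³ × 19.20) = 3.179 × 10^-23 cm³, so a = 3.168 × 10^-8 cm = 3.168 Å.
Atoms touch along the body diagonal, so √3·a = 4r, so r = 0.4330 × a = 1.37 Å.

1.37 Å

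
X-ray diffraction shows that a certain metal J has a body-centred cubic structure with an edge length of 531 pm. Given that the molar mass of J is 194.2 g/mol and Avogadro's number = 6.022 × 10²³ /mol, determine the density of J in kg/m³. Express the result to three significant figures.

A BCC unit cell contains Z = 2 atoms.
Cell volume: a³ = (531 pm)³ = (5.310 × 10^-8 cm)³ = 1.497 × 10^-22 cm³.
ρ = Z·M/(N_A·a³) = 2 × 194.2 / (6.022 × 10²³ × 1.497 × 10^-22) = 4.308 g/cm³ = 4310 kg/m³.

4310 kg/m³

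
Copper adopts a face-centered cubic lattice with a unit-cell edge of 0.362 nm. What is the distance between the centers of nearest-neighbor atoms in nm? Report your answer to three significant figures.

In an FCC structure, atoms touch along the face diagonal, so √2·a = 4r; the nearest-neighbor distance equals 2r = 0.7071·a.
d = 0.7071 × 0.362 = 0.256 nm.

0.256 nm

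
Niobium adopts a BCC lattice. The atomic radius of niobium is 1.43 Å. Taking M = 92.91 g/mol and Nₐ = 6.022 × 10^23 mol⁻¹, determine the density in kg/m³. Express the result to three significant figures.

8570 kg/m³

In a BCC lattice, atoms touch along the body diagonal, so √3·a = 4r, giving a = 3.302 Å = 3.302 × 10^-8 cm.
With Z = 2, ρ = Z·M/(N_A·a³) = 2 × 92.91 / (6.022 × 10²³ × 3.602 × 10^-23) = 8.567 g/cm³ = 8570 kg/m³.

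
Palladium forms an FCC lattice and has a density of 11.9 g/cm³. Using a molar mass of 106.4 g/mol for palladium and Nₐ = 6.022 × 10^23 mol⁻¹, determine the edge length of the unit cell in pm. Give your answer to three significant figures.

390 pm

With Z = 4 atoms per FCC cell, a³ = Z·M/(N_A·ρ) = 4 × 106.4 / (6.022 × 10²³ × 11.90 g/cm³) = 5.939 × 10^-23 cm³.
a = (5.939 × 10^-23)^(1/3) = 3.902 × 10^-8 cm = 390 pm.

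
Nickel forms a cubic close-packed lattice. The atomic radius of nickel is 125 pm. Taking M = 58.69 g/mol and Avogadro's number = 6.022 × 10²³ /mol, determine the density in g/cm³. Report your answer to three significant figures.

8.82 g/cm³

In an FCC lattice, atoms touch along the face diagonal, so √2·a = 4r, giving a = 353.6 pm = 3.536 × 10^-8 cm.
With Z = 4, ρ = Z·M/(N_A·a³) = 4 × 58.69 / (6.022 × 10²³ × 4.419 × 10^-23) = 8.821 g/cm³.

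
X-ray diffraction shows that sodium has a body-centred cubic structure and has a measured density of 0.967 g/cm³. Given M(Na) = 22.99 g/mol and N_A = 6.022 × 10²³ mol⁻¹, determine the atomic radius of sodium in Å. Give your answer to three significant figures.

1.86 Å

For a BCC cell (Z = 2), a³ = Z·M/(N_A·ρ) = 2 × 22.99 / (6.022 × 10²³ × 0.9670) = 7.896 × 10^-23 cm³, so a = 4.290 × 10^-8 cm = 4.290 Å.
Atoms touch along the body diagonal, so √3·a = 4r, so r = 0.4330 × a = 1.86 Å.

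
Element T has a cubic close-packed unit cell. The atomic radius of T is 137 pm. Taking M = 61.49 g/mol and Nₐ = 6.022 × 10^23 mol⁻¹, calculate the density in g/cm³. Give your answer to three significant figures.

7.02 g/cm³

In an FCC lattice, atoms touch along the face diagonal, so √2·a = 4r, giving a = 387.5 pm = 3.875 × 10^-8 cm.
With Z = 4, ρ = Z·M/(N_A·a³) = 4 × 61.49 / (6.022 × 10²³ × 5.818 × 10^-23) = 7.020 g/cm³.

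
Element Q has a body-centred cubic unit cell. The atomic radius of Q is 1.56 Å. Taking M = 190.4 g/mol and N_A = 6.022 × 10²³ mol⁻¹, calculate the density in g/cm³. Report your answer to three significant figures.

13.5 g/cm³

In a BCC lattice, atoms touch along the body diagonal, so √3·a = 4r, giving a = 3.603 Å = 3.603 × 10^-8 cm.
With Z = 2, ρ = Z·M/(N_A·a³) = 2 × 190.4 / (6.022 × 10²³ × 4.676 × 10^-23) = 13.52 g/cm³.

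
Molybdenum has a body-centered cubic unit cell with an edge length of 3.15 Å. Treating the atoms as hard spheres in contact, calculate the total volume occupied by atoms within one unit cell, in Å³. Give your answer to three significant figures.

21.3 Å³

In a BCC lattice atoms touch along the body diagonal, so √3·a = 4r, so r = 0.4330a = 1.364 Å.
V_atoms = Z × (4/3)πr³ = 2 × (4/3)π × (1.364)³ = 21.3 Å³.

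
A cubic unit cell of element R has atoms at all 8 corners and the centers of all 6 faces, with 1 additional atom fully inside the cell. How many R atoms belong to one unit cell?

Corner atoms are shared by 8 cells (1/8 each), face atoms by 2 (1/2 each), interior atoms are unshared.
Net atoms = 8 × 1/8 + 6 × 1/2 + 1 = 1 + 3 + 1 = 5.

5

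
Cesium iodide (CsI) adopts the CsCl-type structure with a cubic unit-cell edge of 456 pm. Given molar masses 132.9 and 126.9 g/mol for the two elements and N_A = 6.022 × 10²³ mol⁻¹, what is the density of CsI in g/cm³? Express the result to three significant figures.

4.55 g/cm³

The CsCl-type structure contains Z = 1 formula unit per cell; M(CsI) = 132.9 + 126.9 = 259.8 g/mol.
a³ = (4.560 × 10^-8 cm)³ = 9.482 × 10^-23 cm³.
ρ = 1 × 259.8 / (6.022 × 10²³ × 9.482 × 10^-23) = 4.550 g/cm³.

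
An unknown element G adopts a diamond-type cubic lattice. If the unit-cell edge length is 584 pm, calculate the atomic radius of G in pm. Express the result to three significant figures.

In a diamond cubic lattice, nearest neighbors lie along the body diagonal with √3·a = 8r.
r = √3·a/8 = 1.7321 × 584 / 8 = 126 pm.

126 pm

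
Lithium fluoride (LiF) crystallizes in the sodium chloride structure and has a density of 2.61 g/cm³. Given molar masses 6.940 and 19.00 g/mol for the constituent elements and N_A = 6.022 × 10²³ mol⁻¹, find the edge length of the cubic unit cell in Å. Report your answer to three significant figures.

M(LiF) = 25.94 g/mol; Z = 4 formula units per cell.
a³ = Z·M/(N_A·ρ) = 4 × 25.94 / (6.022 × 10²³ × 2.61) = 6.602 × 10^-23 cm³, so a = 4.042 × 10^-8 cm = 4.04 Å.

4.04 Å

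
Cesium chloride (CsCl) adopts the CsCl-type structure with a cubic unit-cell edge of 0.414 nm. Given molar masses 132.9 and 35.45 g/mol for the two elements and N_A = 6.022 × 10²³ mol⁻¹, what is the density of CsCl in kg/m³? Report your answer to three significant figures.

The CsCl-type structure contains Z = 1 formula unit per cell; M(CsCl) = 132.9 + 35.45 = 168.35 g/mol.
a³ = (4.140 × 10^-8 cm)³ = 7.096 × 10^-23 cm³.
ρ = 1 × 168.35 / (6.022 × 10²³ × 7.096 × 10^-23) = 3.940 g/cm³ = 3940 kg/m³.

3940 kg/m³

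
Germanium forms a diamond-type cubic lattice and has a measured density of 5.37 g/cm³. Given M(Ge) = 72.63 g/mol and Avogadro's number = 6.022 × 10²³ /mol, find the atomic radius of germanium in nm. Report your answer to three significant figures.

For a diamond cubic cell (Z = 8), a³ = Z·M/(N_A·ρ) = 8 × 72.63 / (6.022 × 10²³ × 5.370) = 1.797 × 10^-22 cm³, so a = 5.643 × 10^-8 cm = 0.5643 nm.
Nearest neighbors lie along the body diagonal with √3·a = 8r, so r = 0.2165 × a = 0.122 nm.

0.122 nm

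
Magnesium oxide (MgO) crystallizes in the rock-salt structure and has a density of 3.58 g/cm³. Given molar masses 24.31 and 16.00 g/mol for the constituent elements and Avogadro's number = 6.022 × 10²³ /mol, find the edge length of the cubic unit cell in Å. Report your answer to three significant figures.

M(MgO) = 40.31 g/mol; Z = 4 formula units per cell.
a³ = Z·M/(N_A·ρ) = 4 × 40.31 / (6.022 × 10²³ × 3.58) = 7.479 × 10^-23 cm³, so a = 4.213 × 10^-8 cm = 4.21 Å.

4.21 Å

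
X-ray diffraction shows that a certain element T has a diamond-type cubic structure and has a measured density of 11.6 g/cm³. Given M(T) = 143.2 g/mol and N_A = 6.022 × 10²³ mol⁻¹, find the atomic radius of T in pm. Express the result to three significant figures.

119 pm

For a diamond cubic cell (Z = 8), a³ = Z·M/(N_A·ρ) = 8 × 143.2 / (6.022 × 10²³ × 11.60) = 1.640 × 10^-22 cm³, so a = 5.474 × 10^-8 cm = 547.4 pm.
Nearest neighbors lie along the body diagonal with √3·a = 8r, so r = 0.2165 × a = 119 pm.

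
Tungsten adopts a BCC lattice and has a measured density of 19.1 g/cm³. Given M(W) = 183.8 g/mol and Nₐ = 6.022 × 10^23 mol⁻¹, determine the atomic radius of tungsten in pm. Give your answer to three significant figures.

137 pm

For a BCC cell (Z = 2), a³ = Z·M/(N_A·ρ) = 2 × 183.8 / (6.022 × 10²³ × 19.10) = 3.196 × 10^-23 cm³, so a = 3.173 × 10^-8 cm = 317.3 pm.
Atoms touch along the body diagonal, so √3·a = 4r, so r = 0.4330 × a = 137 pm.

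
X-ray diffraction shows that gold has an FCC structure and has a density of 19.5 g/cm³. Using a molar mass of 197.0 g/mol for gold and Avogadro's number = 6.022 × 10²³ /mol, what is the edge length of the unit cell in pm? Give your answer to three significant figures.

406 pm

With Z = 4 atoms per FCC cell, a³ = Z·M/(N_A·ρ) = 4 × 197.0 / (6.022 × 10²³ × 19.50 g/cm³) = 6.710 × 10^-23 cm³.
a = (6.710 × 10^-23)^(1/3) = 4.064 × 10^-8 cm = 406 pm.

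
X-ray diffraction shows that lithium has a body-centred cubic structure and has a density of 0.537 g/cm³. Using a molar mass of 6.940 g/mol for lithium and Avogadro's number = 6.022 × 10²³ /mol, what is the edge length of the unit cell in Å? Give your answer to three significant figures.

With Z = 2 atoms per BCC cell, a³ = Z·M/(N_A·ρ) = 2 × 6.940 / (6.022 × 10²³ × 0.5370 g/cm³) = 4.292 × 10^-23 cm³.
a = (4.292 × 10^-23)^(1/3) = 3.501 × 10^-8 cm = 3.50 Å.

3.50 Å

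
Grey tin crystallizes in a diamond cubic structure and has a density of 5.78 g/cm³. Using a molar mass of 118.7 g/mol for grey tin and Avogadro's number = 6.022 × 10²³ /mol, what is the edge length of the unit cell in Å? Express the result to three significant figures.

6.49 Å

With Z = 8 atoms per diamond cubic cell, a³ = Z·M/(N_A·ρ) = 8 × 118.7 / (6.022 × 10²³ × 5.780 g/cm³) = 2.728 × 10^-22 cm³.
a = (2.728 × 10^-22)^(1/3) = 6.486 × 10^-8 cm = 6.49 Å.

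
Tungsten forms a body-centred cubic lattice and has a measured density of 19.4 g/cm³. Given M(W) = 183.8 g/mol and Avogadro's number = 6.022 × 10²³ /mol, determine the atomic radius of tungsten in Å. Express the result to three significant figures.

For a BCC cell (Z = 2), a³ = Z·M/(N_A·ρ) = 2 × 183.8 / (6.022 × 10²³ × 19.40) = 3.147 × 10^-23 cm³, so a = 3.157 × 10^-8 cm = 3.157 Å.
Atoms touch along the body diagonal, so √3·a = 4r, so r = 0.4330 × a = 1.37 Å.

1.37 Å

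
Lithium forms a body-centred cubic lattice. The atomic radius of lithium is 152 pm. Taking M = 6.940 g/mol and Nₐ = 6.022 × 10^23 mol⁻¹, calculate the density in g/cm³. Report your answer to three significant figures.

In a BCC lattice, atoms touch along the body diagonal, so √3·a = 4r, giving a = 351.0 pm = 3.510 × 10^-8 cm.
With Z = 2, ρ = Z·M/(N_A·a³) = 2 × 6.940 / (6.022 × 10²³ × 4.325 × 10^-23) = 0.5329 g/cm³.

0.533 g/cm³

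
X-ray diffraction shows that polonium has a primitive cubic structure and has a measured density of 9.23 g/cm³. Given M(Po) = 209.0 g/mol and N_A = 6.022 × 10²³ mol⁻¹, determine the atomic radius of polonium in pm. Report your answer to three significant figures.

168 pm

For a simple cubic cell (Z = 1), a³ = Z·M/(N_A·ρ) = 1 × 209.0 / (6.022 × 10²³ × 9.230) = 3.760 × 10^-23 cm³, so a = 3.350 × 10^-8 cm = 335.0 pm.
Atoms touch along the cell edge, so a = 2r, so r = 0.5000 × a = 168 pm.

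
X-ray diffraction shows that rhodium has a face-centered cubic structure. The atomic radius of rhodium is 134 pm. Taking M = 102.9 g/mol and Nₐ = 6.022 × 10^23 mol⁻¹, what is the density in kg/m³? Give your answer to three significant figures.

12600 kg/m³

In an FCC lattice, atoms touch along the face diagonal, so √2·a = 4r, giving a = 379.0 pm = 3.790 × 10^-8 cm.
With Z = 4, ρ = Z·M/(N_A·a³) = 4 × 102.9 / (6.022 × 10²³ × 5.444 × 10^-23) = 12.55 g/cm³ = 12600 kg/m³.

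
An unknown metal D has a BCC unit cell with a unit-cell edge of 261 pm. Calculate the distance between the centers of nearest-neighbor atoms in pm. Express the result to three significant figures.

226 pm

In a BCC structure, atoms touch along the body diagonal, so √3·a = 4r; the nearest-neighbor distance equals 2r = 0.8660·a.
d = 0.8660 × 261 = 226 pm.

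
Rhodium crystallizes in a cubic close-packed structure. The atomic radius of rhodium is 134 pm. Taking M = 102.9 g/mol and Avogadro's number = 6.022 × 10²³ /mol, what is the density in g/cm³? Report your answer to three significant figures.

12.6 g/cm³

In an FCC lattice, atoms touch along the face diagonal, so √2·a = 4r, giving a = 379.0 pm = 3.790 × 10^-8 cm.
With Z = 4, ρ = Z·M/(N_A·a³) = 4 × 102.9 / (6.022 × 10²³ × 5.444 × 10^-23) = 12.55 g/cm³.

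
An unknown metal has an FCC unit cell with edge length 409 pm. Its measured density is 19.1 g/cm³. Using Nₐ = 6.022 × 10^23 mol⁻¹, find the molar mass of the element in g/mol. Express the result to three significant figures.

197 g/mol

An FCC cell has Z = 4 atoms; a = 4.090 × 10^-8 cm.
M = ρ·N_A·a³/Z = 19.1 × 6.022 × 10²³ × 6.842 × 10^-23 / 4 = 197 g/mol.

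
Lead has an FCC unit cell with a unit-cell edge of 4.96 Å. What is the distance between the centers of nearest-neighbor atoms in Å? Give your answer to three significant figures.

3.51 Å

In an FCC structure, atoms touch along the face diagonal, so √2·a = 4r; the nearest-neighbor distance equals 2r = 0.7071·a.
d = 0.7071 × 4.96 = 3.51 Å.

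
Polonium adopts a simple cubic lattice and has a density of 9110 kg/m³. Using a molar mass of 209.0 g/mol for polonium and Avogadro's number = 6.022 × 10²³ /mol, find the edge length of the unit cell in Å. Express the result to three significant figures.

With Z = 1 atom per simple cubic cell, a³ = Z·M/(N_A·ρ) = 1 × 209.0 / (6.022 × 10²³ × 9.110 g/cm³) = 3.810 × 10^-23 cm³.
a = (3.810 × 10^-23)^(1/3) = 3.365 × 10^-8 cm = 3.36 Å.

3.36 Å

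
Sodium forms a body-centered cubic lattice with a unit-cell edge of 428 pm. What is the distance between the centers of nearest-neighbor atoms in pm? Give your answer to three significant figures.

In a BCC structure, atoms touch along the body diagonal, so √3·a = 4r; the nearest-neighbor distance equals 2r = 0.8660·a.
d = 0.8660 × 428 = 371 pm.

371 pm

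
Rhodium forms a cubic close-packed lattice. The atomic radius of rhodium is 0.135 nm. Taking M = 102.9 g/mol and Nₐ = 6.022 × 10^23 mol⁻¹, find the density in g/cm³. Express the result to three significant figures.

In an FCC lattice, atoms touch along the face diagonal, so √2·a = 4r, giving a = 0.3818 nm = 3.818 × 10^-8 cm.
With Z = 4, ρ = Z·M/(N_A·a³) = 4 × 102.9 / (6.022 × 10²³ × 5.567 × 10^-23) = 12.28 g/cm³.

12.3 g/cm³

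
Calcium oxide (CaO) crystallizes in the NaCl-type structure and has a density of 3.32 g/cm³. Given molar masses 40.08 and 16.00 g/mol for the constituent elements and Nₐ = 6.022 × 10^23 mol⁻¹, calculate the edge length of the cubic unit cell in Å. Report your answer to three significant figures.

4.82 Å

M(CaO) = 56.08 g/mol; Z = 4 formula units per cell.
a³ = Z·M/(N_A·ρ) = 4 × 56.08 / (6.022 × 10²³ × 3.32) = 1.122 × 10^-22 cm³, so a = 4.823 × 10^-8 cm = 4.82 Å.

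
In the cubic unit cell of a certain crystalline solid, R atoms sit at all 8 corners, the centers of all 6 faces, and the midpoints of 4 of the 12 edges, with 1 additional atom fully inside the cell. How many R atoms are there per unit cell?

6

Corner atoms are shared by 8 cells (1/8 each), face atoms by 2 (1/2 each), edge atoms by 4 (1/4 each), interior atoms are unshared.
Net atoms = 8 × 1/8 + 6 × 1/2 + 4 × 1/4 + 1 = 1 + 3 + 1 + 1 = 6.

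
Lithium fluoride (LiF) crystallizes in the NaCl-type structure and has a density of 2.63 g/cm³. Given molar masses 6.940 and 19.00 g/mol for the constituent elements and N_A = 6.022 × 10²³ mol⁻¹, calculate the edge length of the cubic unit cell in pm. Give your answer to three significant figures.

M(LiF) = 25.94 g/mol; Z = 4 formula units per cell.
a³ = Z·M/(N_A·ρ) = 4 × 25.94 / (6.022 × 10²³ × 2.63) = 6.551 × 10^-23 cm³, so a = 4.031 × 10^-8 cm = 403 pm.

403 pm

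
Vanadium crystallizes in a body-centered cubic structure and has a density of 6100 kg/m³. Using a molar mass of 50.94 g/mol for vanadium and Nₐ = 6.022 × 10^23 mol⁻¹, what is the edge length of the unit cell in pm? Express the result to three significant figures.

With Z = 2 atoms per BCC cell, a³ = Z·M/(N_A·ρ) = 2 × 50.94 / (6.022 × 10²³ × 6.100 g/cm³) = 2.773 × 10^-23 cm³.
a = (2.773 × 10^-23)^(1/3) = 3.027 × 10^-8 cm = 303 pm.

303 pm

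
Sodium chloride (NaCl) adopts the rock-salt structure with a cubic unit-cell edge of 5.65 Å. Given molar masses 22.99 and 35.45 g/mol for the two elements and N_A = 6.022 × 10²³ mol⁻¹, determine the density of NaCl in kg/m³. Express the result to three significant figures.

2150 kg/m³

The rock-salt structure contains Z = 4 formula units per cell; M(NaCl) = 22.99 + 35.45 = 58.44 g/mol.
a³ = (5.650 × 10^-8 cm)³ = 1.804 × 10^-22 cm³.
ρ = 4 × 58.44 / (6.022 × 10²³ × 1.804 × 10^-22) = 2.152 g/cm³ = 2150 kg/m³.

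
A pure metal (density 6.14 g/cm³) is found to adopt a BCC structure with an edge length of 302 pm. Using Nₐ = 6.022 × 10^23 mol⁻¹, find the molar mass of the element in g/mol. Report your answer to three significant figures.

A BCC cell has Z = 2 atoms; a = 3.020 × 10^-8 cm.
M = ρ·N_A·a³/Z = 6.14 × 6.022 × 10²³ × 2.754 × 10^-23 / 2 = 50.9 g/mol.

50.9 g/mol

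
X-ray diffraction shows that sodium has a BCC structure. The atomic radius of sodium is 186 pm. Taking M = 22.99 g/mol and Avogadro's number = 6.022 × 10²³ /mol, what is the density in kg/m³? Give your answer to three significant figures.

In a BCC lattice, atoms touch along the body diagonal, so √3·a = 4r, giving a = 429.5 pm = 4.295 × 10^-8 cm.
With Z = 2, ρ = Z·M/(N_A·a³) = 2 × 22.99 / (6.022 × 10²³ × 7.926 × 10^-23) = 0.9634 g/cm³ = 963 kg/m³.

963 kg/m³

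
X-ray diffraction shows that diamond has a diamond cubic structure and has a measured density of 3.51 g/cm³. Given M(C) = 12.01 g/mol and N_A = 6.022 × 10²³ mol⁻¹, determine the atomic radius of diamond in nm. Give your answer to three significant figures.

0.0773 nm

For a diamond cubic cell (Z = 8), a³ = Z·M/(N_A·ρ) = 8 × 12.01 / (6.022 × 10²³ × 3.510) = 4.546 × 10^-23 cm³, so a = 3.569 × 10^-8 cm = 0.3569 nm.
Nearest neighbors lie along the body diagonal with √3·a = 8r, so r = 0.2165 × a = 0.0773 nm.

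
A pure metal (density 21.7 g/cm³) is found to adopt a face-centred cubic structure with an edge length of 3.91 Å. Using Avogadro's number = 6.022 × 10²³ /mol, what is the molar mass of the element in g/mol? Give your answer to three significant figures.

An FCC cell has Z = 4 atoms; a = 3.910 × 10^-8 cm.
M = ρ·N_A·a³/Z = 21.7 × 6.022 × 10²³ × 5.978 × 10^-23 / 4 = 195 g/mol.

195 g/mol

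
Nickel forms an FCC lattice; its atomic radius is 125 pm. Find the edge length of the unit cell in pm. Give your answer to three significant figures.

354 pm

In an FCC lattice, atoms touch along the face diagonal, so √2·a = 4r.
a = 4r/√2 = 4 × 125 / 1.4142 = 354 pm.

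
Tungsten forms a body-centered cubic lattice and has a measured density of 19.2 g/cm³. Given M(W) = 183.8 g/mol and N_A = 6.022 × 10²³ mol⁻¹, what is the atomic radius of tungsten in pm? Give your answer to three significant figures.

137 pm

For a BCC cell (Z = 2), a³ = Z·M/(N_A·ρ) = 2 × 183.8 / (6.022 × 10²³ × 19.20) = 3.179 × 10^-23 cm³, so a = 3.168 × 10^-8 cm = 316.8 pm.
Atoms touch along the body diagonal, so √3·a = 4r, so r = 0.4330 × a = 137 pm.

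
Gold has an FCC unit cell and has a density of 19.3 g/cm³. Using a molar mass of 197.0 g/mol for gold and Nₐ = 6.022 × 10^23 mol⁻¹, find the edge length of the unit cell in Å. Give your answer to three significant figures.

With Z = 4 atoms per FCC cell, a³ = Z·M/(N_A·ρ) = 4 × 197.0 / (6.022 × 10²³ × 19.30 g/cm³) = 6.780 × 10^-23 cm³.
a = (6.780 × 10^-23)^(1/3) = 4.078 × 10^-8 cm = 4.08 Å.

4.08 Å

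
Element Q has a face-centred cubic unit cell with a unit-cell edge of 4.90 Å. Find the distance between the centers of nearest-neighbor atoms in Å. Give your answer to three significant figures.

3.46 Å

In an FCC structure, atoms touch along the face diagonal, so √2·a = 4r; the nearest-neighbor distance equals 2r = 0.7071·a.
d = 0.7071 × 4.90 = 3.46 Å.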